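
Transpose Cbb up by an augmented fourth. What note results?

A fourth above C lands on the letter F.
An augmented fourth spans 6 semitones, so Cbb moves to pitch class 4. On the letter F that is Fb.

Fb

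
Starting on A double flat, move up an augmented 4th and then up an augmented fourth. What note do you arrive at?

An augmented fourth up from Abb is Db (letter D, 6 semitones up).
An augmented fourth up from Db is G (letter G, 6 semitones up).

G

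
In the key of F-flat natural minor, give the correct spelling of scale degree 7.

Ebb

Degree 7 takes the letter 6 steps above F, which is E.
In natural minor, degree 7 sits 10 semitones above the tonic. Fb + 10 semitones is pitch class 2, spelled on E as Ebb.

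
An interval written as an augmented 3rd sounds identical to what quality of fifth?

An augmented third spans 5 semitones.
A fifth spanning 5 semitones is doubly diminished (the perfect fifth is 7).

doubly diminished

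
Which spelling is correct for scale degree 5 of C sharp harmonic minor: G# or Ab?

Each scale degree takes a distinct letter name. Degree 5 of a scale on C must use the letter G.
G# and Ab are enharmonically the same pitch, but only G# uses the letter G, so it is the correct spelling here.

G#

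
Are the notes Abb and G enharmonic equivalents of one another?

Yes

Abb = pitch class 7 and G = pitch class 7 — the same pitch class, so they are enharmonic equivalents.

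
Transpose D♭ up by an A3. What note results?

D up a major third is F#, so the target letter is F.
From Db, an augmented third is 5 semitones up: F#.

F#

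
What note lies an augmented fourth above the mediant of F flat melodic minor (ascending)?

Db

The mediant of Fb melodic minor (ascending) is Abb.
An augmented fourth (6 semitones) above Abb lands on the letter D, giving Db.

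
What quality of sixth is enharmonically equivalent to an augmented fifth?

minor

An augmented fifth spans 8 semitones.
A sixth spanning 8 semitones is minor (the major sixth is 9).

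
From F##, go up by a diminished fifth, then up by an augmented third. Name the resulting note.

E##

A diminished fifth up from F## is C# (letter C, 6 semitones up).
An augmented third up from C# is E## (letter E, 5 semitones up).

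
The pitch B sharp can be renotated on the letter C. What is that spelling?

C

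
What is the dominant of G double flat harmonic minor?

Dbb

Degree 5 takes the letter 4 steps above G, which is D.
In harmonic minor, degree 5 sits 7 semitones above the tonic. Gbb + 7 semitones is pitch class 0, spelled on D as Dbb.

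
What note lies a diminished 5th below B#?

E##

A fifth below B lands on the letter E.
A diminished fifth spans 6 semitones, so B# moves to pitch class 6. On the letter E that is E##.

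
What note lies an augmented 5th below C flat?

A fifth below C lands on the letter F.
An augmented fifth spans 8 semitones, so Cb moves to pitch class 3. On the letter F that is Fbb.

Fbb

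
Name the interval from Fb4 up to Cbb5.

diminished fifth

The letter names run F→C, a span of 4 letter steps, so the interval is some kind of fifth.
Fb to Cbb is 6 semitones. A perfect fifth is 7, so 6 makes it diminished.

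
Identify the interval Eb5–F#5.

The letter names run E→F, a span of 1 letter step, so the interval is some kind of second.
Eb to F# is 3 semitones. A major second is 2, so 3 makes it augmented.

augmented second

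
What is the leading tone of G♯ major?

F##

The G# major scale runs G# A# B# C# D# E# F##.
Degree 7 is F##.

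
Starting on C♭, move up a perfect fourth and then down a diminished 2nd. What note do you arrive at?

A perfect fourth up from Cb is Fb (letter F, 5 semitones up).
A diminished second down from Fb is E (letter E, 0 semitones down).

E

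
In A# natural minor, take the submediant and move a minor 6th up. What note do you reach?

D

The submediant of A# natural minor is F#.
A minor sixth (8 semitones) above F# lands on the letter D, giving D.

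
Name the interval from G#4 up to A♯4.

The letter names run G→A, a span of 1 letter step, so the interval is some kind of second.
G# to A# is 2 semitones. A major second is 2, so 2 makes it major.

major second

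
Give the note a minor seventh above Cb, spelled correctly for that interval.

C up a major seventh is B, so the target letter is B.
From Cb, a minor seventh is 10 semitones up: Bbb.

Bbb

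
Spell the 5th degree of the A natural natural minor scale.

The A natural minor scale runs A B C D E F G.
Degree 5 is E.

E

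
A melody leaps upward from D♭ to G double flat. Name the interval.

diminished fourth

The letter names run D→G, a span of 3 letter steps, so the interval is some kind of fourth.
Db to Gbb is 4 semitones. A perfect fourth is 5, so 4 makes it diminished.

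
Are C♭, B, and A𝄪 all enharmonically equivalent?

Cb = pitch class 11 and B = pitch class 11 and A## = pitch class 11 — the same pitch class, so they are enharmonic equivalents.

Yes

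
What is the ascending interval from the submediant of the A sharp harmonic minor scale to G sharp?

major second

The submediant of A# harmonic minor is F#.
F# up to G#: letters F→G make it a second; 2 semitones makes it major.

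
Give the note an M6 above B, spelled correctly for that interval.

G#

B up a major sixth is G#, so the target letter is G.
From B, a major sixth is 9 semitones up: G#.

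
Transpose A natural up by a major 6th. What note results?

A up a major sixth is F#, so the target letter is F.
From A, a major sixth is 9 semitones up: F#.

F#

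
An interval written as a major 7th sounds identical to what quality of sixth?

A major seventh spans 11 semitones.
A sixth spanning 11 semitones is doubly augmented (the major sixth is 9).

doubly augmented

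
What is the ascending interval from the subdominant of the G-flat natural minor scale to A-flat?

The subdominant of Gb natural minor is Cb.
Cb up to Ab: letters C→A make it a sixth; 9 semitones makes it major.

major sixth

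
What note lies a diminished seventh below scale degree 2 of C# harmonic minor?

Scale degree 2 of C# harmonic minor is D#.
A diminished seventh (9 semitones) below D# lands on the letter E, giving E##.

E##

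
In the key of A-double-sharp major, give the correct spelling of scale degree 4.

D##

Degree 4 takes the letter 3 steps above A, which is D.
In major, degree 4 sits 5 semitones above the tonic. A## + 5 semitones is pitch class 4, spelled on D as D##.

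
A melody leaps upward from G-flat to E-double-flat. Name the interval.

minor sixth

Counting letters G–A–B–C–D–E gives a sixth.
Gb→Ebb = 8 semitones, 1 narrower than the major sixth (9), so minor.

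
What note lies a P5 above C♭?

Gb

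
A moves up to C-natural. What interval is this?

minor third

Counting letters A–B–C gives a third.
A→C = 3 semitones, 1 narrower than the major third (4), so minor.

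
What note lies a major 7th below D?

D down a major seventh is Eb, so the target letter is E.
From D, a major seventh is 11 semitones down: Eb.

Eb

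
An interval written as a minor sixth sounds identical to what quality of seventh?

doubly diminished

A minor sixth spans 8 semitones.
A seventh spanning 8 semitones is doubly diminished (the major seventh is 11).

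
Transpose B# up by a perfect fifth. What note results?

F##

B up a perfect fifth is F#, so the target letter is F.
From B#, a perfect fifth is 7 semitones up: F##.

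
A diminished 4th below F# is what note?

C##

F down a perfect fourth is C, so the target letter is C.
From F#, a diminished fourth is 4 semitones down: C##.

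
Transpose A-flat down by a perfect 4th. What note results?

A fourth below A lands on the letter E.
A perfect fourth spans 5 semitones, so Ab moves to pitch class 3. On the letter E that is Eb.

Eb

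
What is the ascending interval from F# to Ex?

augmented seventh

Counting letters F–G–A–B–C–D–E gives a seventh.
F#→E## = 12 semitones, 1 wider than the major seventh (11), so augmented.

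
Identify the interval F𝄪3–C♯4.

The letter names run F→C, a span of 4 letter steps, so the interval is some kind of fifth.
F## to C# is 6 semitones. A perfect fifth is 7, so 6 makes it diminished.

diminished fifth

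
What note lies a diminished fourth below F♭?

F down a perfect fourth is C, so the target letter is C.
From Fb, a diminished fourth is 4 semitones down: C.

C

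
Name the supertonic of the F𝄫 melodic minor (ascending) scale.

Degree 2 takes the letter 1 step above F, which is G.
In melodic minor (ascending), degree 2 sits 2 semitones above the tonic. Fbb + 2 semitones is pitch class 5, spelled on G as Gbb.

Gbb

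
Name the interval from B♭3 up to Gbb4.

diminished sixth

The letter names run B→G, a span of 5 letter steps, so the interval is some kind of sixth.
Bb to Gbb is 7 semitones. A major sixth is 9, so 7 makes it diminished.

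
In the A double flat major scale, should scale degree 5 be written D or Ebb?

Ebb

Each scale degree takes a distinct letter name. Degree 5 of a scale on A must use the letter E.
Ebb and D are enharmonically the same pitch, but only Ebb uses the letter E, so it is the correct spelling here.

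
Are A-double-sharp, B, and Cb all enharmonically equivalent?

A## is pitch class 11; B is pitch class 11; Cb is pitch class 11.
All spellings map to pitch class 11, so they are enharmonically equivalent.

Yes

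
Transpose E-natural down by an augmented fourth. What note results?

E down a perfect fourth is B, so the target letter is B.
From E, an augmented fourth is 6 semitones down: Bb.

Bb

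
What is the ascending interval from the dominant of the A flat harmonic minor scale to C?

The dominant of Ab harmonic minor is Eb.
Eb up to C: letters E→C make it a sixth; 9 semitones makes it major.

major sixth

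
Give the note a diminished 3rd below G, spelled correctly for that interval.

A third below G lands on the letter E.
A diminished third spans 2 semitones, so G moves to pitch class 5. On the letter E that is E#.

E#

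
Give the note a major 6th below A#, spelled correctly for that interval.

C#

A sixth below A lands on the letter C.
A major sixth spans 9 semitones, so A# moves to pitch class 1. On the letter C that is C#.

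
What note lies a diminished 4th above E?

Ab

A fourth above E lands on the letter A.
A diminished fourth spans 4 semitones, so E moves to pitch class 8. On the letter A that is Ab.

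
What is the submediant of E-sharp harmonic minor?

C#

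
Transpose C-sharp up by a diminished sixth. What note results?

C up a major sixth is A, so the target letter is A.
From C#, a diminished sixth is 7 semitones up: Ab.

Ab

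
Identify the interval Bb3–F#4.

The letter names run B→F, a span of 4 letter steps, so the interval is some kind of fifth.
Bb to F# is 8 semitones. A perfect fifth is 7, so 8 makes it augmented.

augmented fifth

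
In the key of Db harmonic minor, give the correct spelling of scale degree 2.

The Db harmonic minor scale runs Db Eb Fb Gb Ab Bbb C.
Degree 2 is Eb.

Eb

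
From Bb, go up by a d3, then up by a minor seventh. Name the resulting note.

Cbb

A diminished third up from Bb is Dbb (letter D, 2 semitones up).
A minor seventh up from Dbb is Cbb (letter C, 10 semitones up).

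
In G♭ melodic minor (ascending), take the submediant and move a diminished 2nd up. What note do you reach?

Fbb

The submediant of Gb melodic minor (ascending) is Eb.
A diminished second (0 semitones) above Eb lands on the letter F, giving Fbb.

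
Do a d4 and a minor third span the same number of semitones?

A diminished fourth spans 4 semitones; a minor third spans 3.
The spans differ, so they are not enharmonic equivalents.

No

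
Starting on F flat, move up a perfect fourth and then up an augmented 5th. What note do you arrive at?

F

A perfect fourth up from Fb is Bbb (letter B, 5 semitones up).
An augmented fifth up from Bbb is F (letter F, 8 semitones up).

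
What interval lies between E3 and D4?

minor seventh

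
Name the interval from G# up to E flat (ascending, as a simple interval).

diminished sixth

The letter names run G→E, a span of 5 letter steps, so the interval is some kind of sixth.
G# to Eb is 7 semitones. A major sixth is 9, so 7 makes it diminished.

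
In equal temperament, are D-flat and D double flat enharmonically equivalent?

Two spellings are enharmonically equivalent only if they share a pitch class.
Here Db → 1, Dbb → 0; 0 ≠ 1, so they are not.

No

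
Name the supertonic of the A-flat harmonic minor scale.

Degree 2 takes the letter 1 step above A, which is B.
In harmonic minor, degree 2 sits 2 semitones above the tonic. Ab + 2 semitones is pitch class 10, spelled on B as Bb.

Bb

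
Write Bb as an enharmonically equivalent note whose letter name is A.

Bb is pitch class 10. The letter A alone is pitch class 9.
To reach pitch class 10 from A requires an offset of +1 semitone, i.e. sharp: A#.

A#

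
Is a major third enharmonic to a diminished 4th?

Yes

A major third spans 4 semitones; a diminished fourth spans 4.
They are enharmonically equivalent.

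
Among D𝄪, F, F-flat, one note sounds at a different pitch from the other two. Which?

F

In 12-tone equal temperament, enharmonic equivalents share a pitch class. D## is pitch class 4; F is pitch class 5; Fb is pitch class 4.
D## and Fb share pitch class 4, while F is pitch class 5.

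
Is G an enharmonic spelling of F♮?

No

G is pitch class 7; F is pitch class 5.
The pitch classes differ (7 vs. 5), so they are not enharmonic equivalents.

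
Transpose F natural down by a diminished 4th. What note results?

C#

A fourth below F lands on the letter C.
A diminished fourth spans 4 semitones, so F moves to pitch class 1. On the letter C that is C#.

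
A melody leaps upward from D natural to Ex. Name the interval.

doubly augmented second

The letter names run D→E, a span of 1 letter step, so the interval is some kind of second.
D to E## is 4 semitones. A major second is 2, so 4 makes it doubly augmented.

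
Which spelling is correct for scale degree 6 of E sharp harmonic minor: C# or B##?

C#

Each scale degree takes a distinct letter name. Degree 6 of a scale on E must use the letter C.
C# and B## are enharmonically the same pitch, but only C# uses the letter C, so it is the correct spelling here.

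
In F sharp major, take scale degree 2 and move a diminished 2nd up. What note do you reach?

Scale degree 2 of F# major is G#.
A diminished second (0 semitones) above G# lands on the letter A, giving Ab.

Ab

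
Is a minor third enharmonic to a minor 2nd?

No

A minor third spans 3 semitones; a minor second spans 1.
The spans differ, so they are not enharmonic equivalents.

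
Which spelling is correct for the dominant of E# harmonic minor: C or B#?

B#

Each scale degree takes a distinct letter name. Degree 5 of a scale on E must use the letter B.
B# and C are enharmonically the same pitch, but only B# uses the letter B, so it is the correct spelling here.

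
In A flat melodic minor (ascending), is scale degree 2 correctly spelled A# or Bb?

Each scale degree takes a distinct letter name. Degree 2 of a scale on A must use the letter B.
Bb and A# are enharmonically the same pitch, but only Bb uses the letter B, so it is the correct spelling here.

Bb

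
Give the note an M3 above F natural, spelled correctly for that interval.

F up a major third is A, so the target letter is A.
From F, a major third is 4 semitones up: A.

A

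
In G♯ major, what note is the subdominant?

C#

Degree 4 takes the letter 3 steps above G, which is C.
In major, degree 4 sits 5 semitones above the tonic. G# + 5 semitones is pitch class 1, spelled on C as C#.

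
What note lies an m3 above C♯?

E

C up a major third is E, so the target letter is E.
From C#, a minor third is 3 semitones up: E.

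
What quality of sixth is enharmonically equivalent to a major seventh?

doubly augmented

A major seventh spans 11 semitones.
A sixth spanning 11 semitones is doubly augmented (the major sixth is 9).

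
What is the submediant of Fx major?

The F## major scale runs F## G## A## B# C## D## E##.
Degree 6 is D##.

D##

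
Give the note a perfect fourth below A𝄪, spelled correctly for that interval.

E##

A fourth below A lands on the letter E.
A perfect fourth spans 5 semitones, so A## moves to pitch class 6. On the letter E that is E##.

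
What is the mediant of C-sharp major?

The C# major scale runs C# D# E# F# G# A# B#.
Degree 3 is E#.

E#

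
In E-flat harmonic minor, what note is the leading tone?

The Eb harmonic minor scale runs Eb F Gb Ab Bb Cb D.
Degree 7 is D.

D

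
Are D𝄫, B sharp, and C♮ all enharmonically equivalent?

Yes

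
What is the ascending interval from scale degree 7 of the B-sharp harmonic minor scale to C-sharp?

diminished third

Scale degree 7 of B# harmonic minor is A##.
A## up to C#: letters A→C make it a third; 2 semitones makes it diminished.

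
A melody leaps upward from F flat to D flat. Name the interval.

major sixth

The letter names run F→D, a span of 5 letter steps, so the interval is some kind of sixth.
Fb to Db is 9 semitones. A major sixth is 9, so 9 makes it major.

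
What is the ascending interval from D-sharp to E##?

augmented second

Counting letters D–E gives a second.
D#→E## = 3 semitones, 1 wider than the major second (2), so augmented.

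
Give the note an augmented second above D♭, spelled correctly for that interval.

E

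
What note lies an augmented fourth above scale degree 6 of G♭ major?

A

Scale degree 6 of Gb major is Eb.
An augmented fourth (6 semitones) above Eb lands on the letter A, giving A.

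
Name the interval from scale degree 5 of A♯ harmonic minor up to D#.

minor seventh

Scale degree 5 of A# harmonic minor is E#.
E# up to D#: letters E→D make it a seventh; 10 semitones makes it minor.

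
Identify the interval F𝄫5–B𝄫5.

Counting letters F–G–A–B gives a fourth.
Fbb→Bbb = 6 semitones, 1 wider than the perfect fourth (5), so augmented.

augmented fourth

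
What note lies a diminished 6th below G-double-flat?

Bb

A sixth below G lands on the letter B.
A diminished sixth spans 7 semitones, so Gbb moves to pitch class 10. On the letter B that is Bb.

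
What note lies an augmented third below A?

Fb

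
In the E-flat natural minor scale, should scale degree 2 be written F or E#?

Each scale degree takes a distinct letter name. Degree 2 of a scale on E must use the letter F.
F and E# are enharmonically the same pitch, but only F uses the letter F, so it is the correct spelling here.

F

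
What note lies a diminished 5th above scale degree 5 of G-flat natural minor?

Abb

Scale degree 5 of Gb natural minor is Db.
A diminished fifth (6 semitones) above Db lands on the letter A, giving Abb.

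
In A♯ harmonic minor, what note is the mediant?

C#

The A# harmonic minor scale runs A# B# C# D# E# F# G##.
Degree 3 is C#.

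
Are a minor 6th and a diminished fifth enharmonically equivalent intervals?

No

A minor sixth spans 8 semitones; a diminished fifth spans 6.
The spans differ, so they are not enharmonic equivalents.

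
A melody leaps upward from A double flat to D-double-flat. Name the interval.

The letter names run A→D, a span of 3 letter steps, so the interval is some kind of fourth.
Abb to Dbb is 5 semitones. A perfect fourth is 5, so 5 makes it perfect.

perfect fourth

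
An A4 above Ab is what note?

A fourth above A lands on the letter D.
An augmented fourth spans 6 semitones, so Ab moves to pitch class 2. On the letter D that is D.

D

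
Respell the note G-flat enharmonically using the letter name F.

Plain F sits 1 semitone below Gb, so on the letter F the same pitch needs a sharp: F#.

F#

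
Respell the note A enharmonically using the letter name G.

G##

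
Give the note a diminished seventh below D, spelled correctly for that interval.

A seventh below D lands on the letter E.
A diminished seventh spans 9 semitones, so D moves to pitch class 5. On the letter E that is E#.

E#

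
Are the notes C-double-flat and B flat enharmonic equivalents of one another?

Cbb = pitch class 10 and Bb = pitch class 10 — the same pitch class, so they are enharmonic equivalents.

Yes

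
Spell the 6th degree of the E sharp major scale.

C##

Degree 6 takes the letter 5 steps above E, which is C.
In major, degree 6 sits 9 semitones above the tonic. E# + 9 semitones is pitch class 2, spelled on C as C##.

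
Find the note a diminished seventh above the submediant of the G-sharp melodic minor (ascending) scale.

D

The submediant of G# melodic minor (ascending) is E#.
A diminished seventh (9 semitones) above E# lands on the letter D, giving D.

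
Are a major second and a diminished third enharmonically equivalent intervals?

A major second spans 2 semitones; a diminished third spans 2.
They are enharmonically equivalent.

Yes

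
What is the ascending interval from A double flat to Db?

The letter names run A→D, a span of 3 letter steps, so the interval is some kind of fourth.
Abb to Db is 6 semitones. A perfect fourth is 5, so 6 makes it augmented.

augmented fourth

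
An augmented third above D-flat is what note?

D up a major third is F#, so the target letter is F.
From Db, an augmented third is 5 semitones up: F#.

F#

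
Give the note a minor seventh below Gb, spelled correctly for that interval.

Ab

A seventh below G lands on the letter A.
A minor seventh spans 10 semitones, so Gb moves to pitch class 8. On the letter A that is Ab.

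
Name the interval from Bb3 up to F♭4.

The letter names run B→F, a span of 4 letter steps, so the interval is some kind of fifth.
Bb to Fb is 6 semitones. A perfect fifth is 7, so 6 makes it diminished.

diminished fifth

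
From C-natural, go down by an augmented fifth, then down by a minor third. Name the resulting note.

An augmented fifth down from C is Fb (letter F, 8 semitones down).
A minor third down from Fb is Db (letter D, 3 semitones down).

Db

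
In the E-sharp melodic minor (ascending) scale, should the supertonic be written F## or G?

Each scale degree takes a distinct letter name. Degree 2 of a scale on E must use the letter F.
F## and G are enharmonically the same pitch, but only F## uses the letter F, so it is the correct spelling here.

F##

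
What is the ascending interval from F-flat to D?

augmented sixth

Counting letters F–G–A–B–C–D gives a sixth.
Fb→D = 10 semitones, 1 wider than the major sixth (9), so augmented.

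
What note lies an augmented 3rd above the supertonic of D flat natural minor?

G#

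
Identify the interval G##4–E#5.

Counting letters G–A–B–C–D–E gives a sixth.
G##→E# = 8 semitones, 1 narrower than the major sixth (9), so minor.

minor sixth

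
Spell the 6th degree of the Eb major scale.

C

The Eb major scale runs Eb F G Ab Bb C D.
Degree 6 is C.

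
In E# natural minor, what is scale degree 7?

Degree 7 takes the letter 6 steps above E, which is D.
In natural minor, degree 7 sits 10 semitones above the tonic. E# + 10 semitones is pitch class 3, spelled on D as D#.

D#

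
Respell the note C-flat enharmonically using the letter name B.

Cb is pitch class 11. The letter B alone is pitch class 11.
Pitch class 11 on B needs no accidental: B.

B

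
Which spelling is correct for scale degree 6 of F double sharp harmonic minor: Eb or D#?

Each scale degree takes a distinct letter name. Degree 6 of a scale on F must use the letter D.
D# and Eb are enharmonically the same pitch, but only D# uses the letter D, so it is the correct spelling here.

D#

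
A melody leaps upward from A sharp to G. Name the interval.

diminished seventh

Counting letters A–B–C–D–E–F–G gives a seventh.
A#→G = 9 semitones, 2 narrower than the major seventh (11), so diminished.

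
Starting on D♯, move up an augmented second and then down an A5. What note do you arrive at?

An augmented second up from D# is E## (letter E, 3 semitones up).
An augmented fifth down from E## is A# (letter A, 8 semitones down).

A#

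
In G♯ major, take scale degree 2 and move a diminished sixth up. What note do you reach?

F

Scale degree 2 of G# major is A#.
A diminished sixth (7 semitones) above A# lands on the letter F, giving F.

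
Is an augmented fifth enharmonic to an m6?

Yes

An augmented fifth spans 8 semitones; a minor sixth spans 8.
They are enharmonically equivalent.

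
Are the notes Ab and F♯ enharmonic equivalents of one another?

No

Two spellings are enharmonically equivalent only if they share a pitch class.
Here Ab → 8, F# → 6; 6 ≠ 8, so they are not.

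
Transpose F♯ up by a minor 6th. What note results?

D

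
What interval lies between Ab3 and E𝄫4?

diminished fifth

Counting letters A–B–C–D–E gives a fifth.
Ab→Ebb = 6 semitones, 1 narrower than the perfect fifth (7), so diminished.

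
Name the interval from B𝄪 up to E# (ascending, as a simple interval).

The letter names run B→E, a span of 3 letter steps, so the interval is some kind of fourth.
B## to E# is 4 semitones. A perfect fourth is 5, so 4 makes it diminished.

diminished fourth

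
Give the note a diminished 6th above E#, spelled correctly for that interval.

C

E up a major sixth is C#, so the target letter is C.
From E#, a diminished sixth is 7 semitones up: C.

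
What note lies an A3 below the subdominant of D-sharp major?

The subdominant of D# major is G#.
An augmented third (5 semitones) below G# lands on the letter E, giving Eb.

Eb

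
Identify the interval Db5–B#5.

Counting letters D–E–F–G–A–B gives a sixth.
Db→B# = 11 semitones, 2 wider than the major sixth (9), so doubly augmented.

doubly augmented sixth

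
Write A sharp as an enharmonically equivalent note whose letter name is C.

Plain C sits 2 semitones above A#, so on the letter C the same pitch needs a double flat: Cbb.

Cbb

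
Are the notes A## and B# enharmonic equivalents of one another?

No

Two spellings are enharmonically equivalent only if they share a pitch class.
Here A## → 11, B# → 0; 0 ≠ 11, so they are not.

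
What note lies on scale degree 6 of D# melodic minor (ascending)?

The D# melodic minor (ascending) scale runs D# E# F# G# A# B# C##.
Degree 6 is B#.

B#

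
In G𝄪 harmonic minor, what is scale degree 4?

Degree 4 takes the letter 3 steps above G, which is C.
In harmonic minor, degree 4 sits 5 semitones above the tonic. G## + 5 semitones is pitch class 2, spelled on C as C##.

C##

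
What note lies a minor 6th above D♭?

Bbb

A sixth above D lands on the letter B.
A minor sixth spans 8 semitones, so Db moves to pitch class 9. On the letter B that is Bbb.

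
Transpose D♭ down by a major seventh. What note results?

D down a major seventh is Eb, so the target letter is E.
From Db, a major seventh is 11 semitones down: Ebb.

Ebb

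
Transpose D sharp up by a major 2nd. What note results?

E#

A second above D lands on the letter E.
A major second spans 2 semitones, so D# moves to pitch class 5. On the letter E that is E#.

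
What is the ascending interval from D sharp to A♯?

The letter names run D→A, a span of 4 letter steps, so the interval is some kind of fifth.
D# to A# is 7 semitones. A perfect fifth is 7, so 7 makes it perfect.

perfect fifth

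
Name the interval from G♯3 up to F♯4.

Counting letters G–A–B–C–D–E–F gives a seventh.
G#→F# = 10 semitones, 1 narrower than the major seventh (11), so minor.

minor seventh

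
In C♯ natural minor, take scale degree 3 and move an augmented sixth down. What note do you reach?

Gb

Scale degree 3 of C# natural minor is E.
An augmented sixth (10 semitones) below E lands on the letter G, giving Gb.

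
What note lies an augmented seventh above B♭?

A#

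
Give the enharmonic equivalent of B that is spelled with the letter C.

Cb

Plain C sits 1 semitone above B, so on the letter C the same pitch needs a flat: Cb.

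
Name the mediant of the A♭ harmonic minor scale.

Degree 3 takes the letter 2 steps above A, which is C.
In harmonic minor, degree 3 sits 3 semitones above the tonic. Ab + 3 semitones is pitch class 11, spelled on C as Cb.

Cb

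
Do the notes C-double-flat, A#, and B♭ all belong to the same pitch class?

Yes

Cbb = pitch class 10 and A# = pitch class 10 and Bb = pitch class 10 — the same pitch class, so they are enharmonic equivalents.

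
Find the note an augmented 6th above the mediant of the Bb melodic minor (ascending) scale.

The mediant of Bb melodic minor (ascending) is Db.
An augmented sixth (10 semitones) above Db lands on the letter B, giving B.

B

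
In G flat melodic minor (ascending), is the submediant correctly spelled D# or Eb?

Eb

Each scale degree takes a distinct letter name. Degree 6 of a scale on G must use the letter E.
Eb and D# are enharmonically the same pitch, but only Eb uses the letter E, so it is the correct spelling here.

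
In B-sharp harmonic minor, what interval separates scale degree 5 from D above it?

diminished sixth

Scale degree 5 of B# harmonic minor is F##.
F## up to D: letters F→D make it a sixth; 7 semitones makes it diminished.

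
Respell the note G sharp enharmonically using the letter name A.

Ab

Plain A sits 1 semitone above G#, so on the letter A the same pitch needs a flat: Ab.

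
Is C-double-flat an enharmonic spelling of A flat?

Cbb is pitch class 10; Ab is pitch class 8.
The pitch classes differ (10 vs. 8), so they are not enharmonic equivalents.

No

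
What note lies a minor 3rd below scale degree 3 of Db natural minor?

Scale degree 3 of Db natural minor is Fb.
A minor third (3 semitones) below Fb lands on the letter D, giving Db.

Db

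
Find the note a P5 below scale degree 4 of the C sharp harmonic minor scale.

Scale degree 4 of C# harmonic minor is F#.
A perfect fifth (7 semitones) below F# lands on the letter B, giving B.

B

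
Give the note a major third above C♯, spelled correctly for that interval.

C up a major third is E, so the target letter is E.
From C#, a major third is 4 semitones up: E#.

E#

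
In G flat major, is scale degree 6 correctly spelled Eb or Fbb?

Each scale degree takes a distinct letter name. Degree 6 of a scale on G must use the letter E.
Eb and Fbb are enharmonically the same pitch, but only Eb uses the letter E, so it is the correct spelling here.

Eb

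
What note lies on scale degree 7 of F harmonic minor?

E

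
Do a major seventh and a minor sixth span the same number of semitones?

A major seventh spans 11 semitones; a minor sixth spans 8.
The spans differ, so they are not enharmonic equivalents.

No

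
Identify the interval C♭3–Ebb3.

minor third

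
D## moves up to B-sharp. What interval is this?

Counting letters D–E–F–G–A–B gives a sixth.
D##→B# = 8 semitones, 1 narrower than the major sixth (9), so minor.

minor sixth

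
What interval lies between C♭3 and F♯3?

The letter names run C→F, a span of 3 letter steps, so the interval is some kind of fourth.
Cb to F# is 7 semitones. A perfect fourth is 5, so 7 makes it doubly augmented.

doubly augmented fourth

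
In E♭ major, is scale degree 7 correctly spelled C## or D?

D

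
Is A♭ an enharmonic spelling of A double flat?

Two spellings are enharmonically equivalent only if they share a pitch class.
Here Ab → 8, Abb → 7; 7 ≠ 8, so they are not.

No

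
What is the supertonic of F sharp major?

The F# major scale runs F# G# A# B C# D# E#.
Degree 2 is G#.

G#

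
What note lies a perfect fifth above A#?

E#

A fifth above A lands on the letter E.
A perfect fifth spans 7 semitones, so A# moves to pitch class 5. On the letter E that is E#.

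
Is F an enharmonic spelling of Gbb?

Yes

F is pitch class 5; Gbb is pitch class 5.
All spellings map to pitch class 5, so they are enharmonically equivalent.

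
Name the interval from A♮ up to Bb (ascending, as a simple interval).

minor second

Counting letters A–B gives a second.
A→Bb = 1 semitone, 1 narrower than the major second (2), so minor.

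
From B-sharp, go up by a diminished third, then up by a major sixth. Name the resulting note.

A diminished third up from B# is D (letter D, 2 semitones up).
A major sixth up from D is B (letter B, 9 semitones up).

B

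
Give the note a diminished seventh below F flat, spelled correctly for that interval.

G

F down a major seventh is Gb, so the target letter is G.
From Fb, a diminished seventh is 9 semitones down: G.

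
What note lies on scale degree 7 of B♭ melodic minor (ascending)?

The Bb melodic minor (ascending) scale runs Bb C Db Eb F G A.
Degree 7 is A.

A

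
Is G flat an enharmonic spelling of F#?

Gb = pitch class 6 and F# = pitch class 6 — the same pitch class, so they are enharmonic equivalents.

Yes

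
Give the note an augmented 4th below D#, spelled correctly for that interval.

A

D down a perfect fourth is A, so the target letter is A.
From D#, an augmented fourth is 6 semitones down: A.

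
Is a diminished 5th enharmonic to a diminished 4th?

No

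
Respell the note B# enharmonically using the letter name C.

C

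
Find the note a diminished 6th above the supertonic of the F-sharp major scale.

Eb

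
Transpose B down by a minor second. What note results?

B down a major second is A, so the target letter is A.
From B, a minor second is 1 semitone down: A#.

A#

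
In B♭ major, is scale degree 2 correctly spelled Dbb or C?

Each scale degree takes a distinct letter name. Degree 2 of a scale on B must use the letter C.
C and Dbb are enharmonically the same pitch, but only C uses the letter C, so it is the correct spelling here.

C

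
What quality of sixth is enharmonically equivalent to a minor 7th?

A minor seventh spans 10 semitones.
A sixth spanning 10 semitones is augmented (the major sixth is 9).

augmented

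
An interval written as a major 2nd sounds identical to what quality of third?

diminished

A major second spans 2 semitones.
A third spanning 2 semitones is diminished (the major third is 4).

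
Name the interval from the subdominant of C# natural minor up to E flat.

diminished seventh

The subdominant of C# natural minor is F#.
F# up to Eb: letters F→E make it a seventh; 9 semitones makes it diminished.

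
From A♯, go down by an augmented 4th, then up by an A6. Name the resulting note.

C##

An augmented fourth down from A# is E (letter E, 6 semitones down).
An augmented sixth up from E is C## (letter C, 10 semitones up).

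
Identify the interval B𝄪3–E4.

Counting letters B–C–D–E gives a fourth.
B##→E = 3 semitones, 2 narrower than the perfect fourth (5), so doubly diminished.

doubly diminished fourth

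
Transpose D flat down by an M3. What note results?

Bbb

A third below D lands on the letter B.
A major third spans 4 semitones, so Db moves to pitch class 9. On the letter B that is Bbb.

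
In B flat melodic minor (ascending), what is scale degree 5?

F

Degree 5 takes the letter 4 steps above B, which is F.
In melodic minor (ascending), degree 5 sits 7 semitones above the tonic. Bb + 7 semitones is pitch class 5, spelled on F as F.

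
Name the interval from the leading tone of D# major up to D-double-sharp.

major second

The leading tone of D# major is C##.
C## up to D##: letters C→D make it a second; 2 semitones makes it major.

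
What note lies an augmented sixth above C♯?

A##

C up a major sixth is A, so the target letter is A.
From C#, an augmented sixth is 10 semitones up: A##.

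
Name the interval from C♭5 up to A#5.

doubly augmented sixth

The letter names run C→A, a span of 5 letter steps, so the interval is some kind of sixth.
Cb to A# is 11 semitones. A major sixth is 9, so 11 makes it doubly augmented.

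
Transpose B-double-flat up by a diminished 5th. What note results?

B up a perfect fifth is F#, so the target letter is F.
From Bbb, a diminished fifth is 6 semitones up: Fbb.

Fbb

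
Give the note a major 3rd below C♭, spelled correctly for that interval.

Abb

A third below C lands on the letter A.
A major third spans 4 semitones, so Cb moves to pitch class 7. On the letter A that is Abb.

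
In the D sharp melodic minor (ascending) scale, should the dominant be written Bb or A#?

Each scale degree takes a distinct letter name. Degree 5 of a scale on D must use the letter A.
A# and Bb are enharmonically the same pitch, but only A# uses the letter A, so it is the correct spelling here.

A#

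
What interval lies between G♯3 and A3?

Counting letters G–A gives a second.
G#→A = 1 semitone, 1 narrower than the major second (2), so minor.

minor second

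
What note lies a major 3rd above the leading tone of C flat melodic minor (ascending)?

D

The leading tone of Cb melodic minor (ascending) is Bb.
A major third (4 semitones) above Bb lands on the letter D, giving D.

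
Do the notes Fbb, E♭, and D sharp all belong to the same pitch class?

Fbb = pitch class 3 and Eb = pitch class 3 and D# = pitch class 3 — the same pitch class, so they are enharmonic equivalents.

Yes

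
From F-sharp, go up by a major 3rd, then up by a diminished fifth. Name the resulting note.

E

A major third up from F# is A# (letter A, 4 semitones up).
A diminished fifth up from A# is E (letter E, 6 semitones up).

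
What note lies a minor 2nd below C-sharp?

B#

A second below C lands on the letter B.
A minor second spans 1 semitone, so C# moves to pitch class 0. On the letter B that is B#.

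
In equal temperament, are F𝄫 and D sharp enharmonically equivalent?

Fbb is pitch class 3; D# is pitch class 3.
All spellings map to pitch class 3, so they are enharmonically equivalent.

Yes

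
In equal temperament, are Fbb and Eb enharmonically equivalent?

Yes

Fbb = pitch class 3 and Eb = pitch class 3 — the same pitch class, so they are enharmonic equivalents.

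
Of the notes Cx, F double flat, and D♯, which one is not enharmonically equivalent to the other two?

In 12-tone equal temperament, enharmonic equivalents share a pitch class. C## is pitch class 2; Fbb is pitch class 3; D# is pitch class 3.
Fbb and D# share pitch class 3, while C## is pitch class 2.

C##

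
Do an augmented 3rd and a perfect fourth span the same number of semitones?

Yes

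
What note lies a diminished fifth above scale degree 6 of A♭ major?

Cb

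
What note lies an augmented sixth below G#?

Bb

G down a major sixth is Bb, so the target letter is B.
From G#, an augmented sixth is 10 semitones down: Bb.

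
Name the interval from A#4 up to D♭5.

doubly diminished fourth

The letter names run A→D, a span of 3 letter steps, so the interval is some kind of fourth.
A# to Db is 3 semitones. A perfect fourth is 5, so 3 makes it doubly diminished.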